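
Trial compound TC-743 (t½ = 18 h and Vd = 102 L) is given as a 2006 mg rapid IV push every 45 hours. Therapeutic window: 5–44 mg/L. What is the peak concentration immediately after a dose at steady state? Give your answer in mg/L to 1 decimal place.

23.9 mg/L

k = ln2/t½ = ln2/18 ≈ 0.038508 h⁻¹; fraction remaining f = e^(−kτ) = e^(−0.038508×45) ≈ 0.1768.
At steady state, accumulation factor R = 1/(1 − e^(−kτ)) ≈ 1.2148.
Single-dose peak C₀ = D/Vd = 2006/102 ≈ 19.667 mg/L.
Steady-state peak Cmax,ss = C₀·R ≈ 19.667 × 1.2148 ≈ 23.891 mg/L.
Peak 23.9 mg/L vs MTC 44 mg/L: below toxic threshold.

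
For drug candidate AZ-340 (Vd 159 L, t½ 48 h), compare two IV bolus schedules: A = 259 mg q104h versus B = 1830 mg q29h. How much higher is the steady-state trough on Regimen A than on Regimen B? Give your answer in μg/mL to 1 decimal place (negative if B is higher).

-21.7 μg/mL

Regimen A: f = (1/2)^(104/48) ≈ 0.2227; Cmin,ss = (259/159)·f/(1−f) ≈ 0.467 μg/mL.
Regimen B: f = (1/2)^(29/48) ≈ 0.6579; Cmin,ss = (1830/159)·f/(1−f) ≈ 22.134 μg/mL.
Difference ≈ 0.467 − 22.134 ≈ -21.667 μg/mL.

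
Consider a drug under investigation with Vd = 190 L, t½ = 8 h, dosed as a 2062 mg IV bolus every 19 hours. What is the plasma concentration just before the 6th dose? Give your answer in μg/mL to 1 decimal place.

f = (1/2)^(τ/t½) = (1/2)^(19/8) ≈ 0.1928.
C₀ = D/Vd = 2062/190 ≈ 10.853 μg/mL.
Before the 6th dose, 5 doses have been given. Superposition: Cmin = C₀·(f + f² + … + f^5).
≈ 10.853 × (0.1928 + 0.0372 + 0.0072 + 0.0014 + 0.0003) ≈ 10.853 × 0.2389 ≈ 2.593 μg/mL.

2.6 μg/mL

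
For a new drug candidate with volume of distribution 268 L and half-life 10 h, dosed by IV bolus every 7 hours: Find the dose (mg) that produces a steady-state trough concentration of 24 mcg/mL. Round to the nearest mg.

τ/t½ = 7/10 ≈ 0.7, so f = (1/2)^(7/10) ≈ 0.615572.
Cmin,ss = (D/Vd)·f/(1−f), so D = Cmin,ss·Vd·(1−f)/f.
D = 24 × 268 × (1−f)/f ≈ 24 × 268 × 0.62451 ≈ 4016.85 mg.

4017 mg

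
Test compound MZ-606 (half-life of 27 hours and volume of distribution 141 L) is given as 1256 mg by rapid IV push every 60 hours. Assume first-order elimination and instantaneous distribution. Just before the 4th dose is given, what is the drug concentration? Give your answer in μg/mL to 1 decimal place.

2.4 μg/mL

f = (1/2)^(τ/t½) = (1/2)^(60/27) ≈ 0.2143.
C₀ = D/Vd = 1256/141 ≈ 8.908 μg/mL.
Before the 4th dose, 3 doses have been given. Superposition: Cmin = C₀·(f + f² + … + f^3).
≈ 8.908 × (0.2143 + 0.0459 + 0.0098) ≈ 8.908 × 0.2700 ≈ 2.405 μg/mL.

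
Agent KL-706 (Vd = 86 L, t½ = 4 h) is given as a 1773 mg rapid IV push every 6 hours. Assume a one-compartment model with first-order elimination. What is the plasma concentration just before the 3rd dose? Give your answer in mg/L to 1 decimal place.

f = (1/2)^(τ/t½) = (1/2)^(6/4) ≈ 0.3536.
C₀ = D/Vd = 1773/86 ≈ 20.616 mg/L.
Before the 3rd dose, 2 doses have been given. Superposition: Cmin = C₀·(f + f²).
≈ 20.616 × (0.3536 + 0.1250) ≈ 20.616 × 0.4786 ≈ 9.867 mg/L.

9.9 mg/L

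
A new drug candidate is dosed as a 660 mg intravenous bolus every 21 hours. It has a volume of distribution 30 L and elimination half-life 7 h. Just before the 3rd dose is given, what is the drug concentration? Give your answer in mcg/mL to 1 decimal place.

f = (1/2)^(τ/t½) = (1/2)^(21/7) ≈ 0.1250.
C₀ = D/Vd = 660/30 ≈ 22.000 mcg/mL.
Before the 3rd dose, 2 doses have been given. Superposition: Cmin = C₀·(f + f²).
≈ 22.000 × (0.1250 + 0.0156) ≈ 22.000 × 0.1406 ≈ 3.093 mcg/mL.

3.1 mcg/mL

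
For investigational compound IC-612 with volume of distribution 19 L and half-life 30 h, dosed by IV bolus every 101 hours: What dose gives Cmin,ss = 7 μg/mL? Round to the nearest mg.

τ/t½ = 101/30 ≈ 3.3667, so f = (1/2)^(101/30) ≈ 0.096947.
Cmin,ss = (D/Vd)·f/(1−f), so D = Cmin,ss·Vd·(1−f)/f.
D = 7 × 19 × (1−f)/f ≈ 7 × 19 × 9.31491 ≈ 1238.88 mg.

1239 mg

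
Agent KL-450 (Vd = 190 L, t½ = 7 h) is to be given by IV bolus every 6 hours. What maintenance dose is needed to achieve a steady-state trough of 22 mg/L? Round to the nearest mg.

τ/t½ = 6/7 ≈ 0.85714, so f = (1/2)^(6/7) ≈ 0.552045.
Cmin,ss = (D/Vd)·f/(1−f), so D = Cmin,ss·Vd·(1−f)/f.
D = 22 × 190 × (1−f)/f ≈ 22 × 190 × 0.81145 ≈ 3391.86 mg.

3392 mg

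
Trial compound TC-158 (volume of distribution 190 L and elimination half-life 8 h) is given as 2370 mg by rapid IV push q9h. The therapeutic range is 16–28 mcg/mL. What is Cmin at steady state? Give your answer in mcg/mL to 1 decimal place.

k = ln2/t½ = ln2/8 ≈ 0.086643 h⁻¹; fraction remaining f = e^(−kτ) = e^(−0.086643×9) ≈ 0.4585.
Accumulation ratio R = 1/(1 − f) ≈ 1/0.5415 ≈ 1.8467.
Single-dose peak C₀ = D/Vd = 2370/190 ≈ 12.474 mcg/mL.
Steady-state peak Cmax,ss = C₀·R ≈ 12.474 × 1.8467 ≈ 23.036 mcg/mL.
Steady-state trough Cmin,ss = Cmax,ss·f ≈ 23.036 × 0.4585 ≈ 10.562 mcg/mL.
Trough 10.6 mcg/mL vs MEC 16 mcg/mL: subtherapeutic.

10.6 mcg/mL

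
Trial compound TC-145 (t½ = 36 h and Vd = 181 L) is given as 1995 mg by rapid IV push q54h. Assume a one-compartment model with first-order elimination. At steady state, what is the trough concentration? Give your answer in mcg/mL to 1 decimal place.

Over one 54-h interval, 54/36 ≈ 1.5 half-lives elapse, leaving f ≈ 0.3536 of each dose.
At steady state, accumulation factor R = 1/(1 − e^(−kτ)) ≈ 1.5470.
Single-dose peak C₀ = D/Vd = 1995/181 ≈ 11.022 mcg/mL.
Cmax,ss = C₀/(1 − f) ≈ 11.022/0.6464 ≈ 17.051 mcg/mL.
One interval later, Cmin,ss = Cmax,ss·e^(−kτ) ≈ 17.051 × 0.3536 ≈ 6.029 mcg/mL.

6.0 mcg/mL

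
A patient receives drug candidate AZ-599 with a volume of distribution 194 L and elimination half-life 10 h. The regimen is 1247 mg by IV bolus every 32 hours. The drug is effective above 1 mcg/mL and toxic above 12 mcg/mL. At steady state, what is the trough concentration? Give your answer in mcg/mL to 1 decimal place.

Over one 32-h interval, 32/10 ≈ 3.2 half-lives elapse, leaving f ≈ 0.1088 of each dose.
At steady state, accumulation factor R = 1/(1 − e^(−kτ)) ≈ 1.1221.
Each bolus raises the concentration by D/Vd = 1247/194 ≈ 6.428 mcg/mL.
Cmax,ss = C₀/(1 − f) ≈ 6.428/0.8912 ≈ 7.213 mcg/mL.
Steady-state trough Cmin,ss = Cmax,ss·f ≈ 7.213 × 0.1088 ≈ 0.785 mcg/mL.
Trough 0.8 mcg/mL vs MEC 1 mcg/mL: subtherapeutic.

0.8 mcg/mL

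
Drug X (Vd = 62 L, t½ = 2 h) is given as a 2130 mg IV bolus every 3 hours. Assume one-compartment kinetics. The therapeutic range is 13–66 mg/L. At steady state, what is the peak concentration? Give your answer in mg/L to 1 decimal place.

τ/t½ = 3/2 ≈ 1.5, so fraction remaining f = (1/2)^(3/2) ≈ 0.3536.
At steady state, accumulation factor R = 1/(1 − e^(−kτ)) ≈ 1.5470.
Single-dose peak C₀ = D/Vd = 2130/62 ≈ 34.355 mg/L.
Cmax,ss = C₀/(1 − f) ≈ 34.355/0.6464 ≈ 53.148 mg/L.
Peak 53.1 mg/L vs MTC 66 mg/L: below toxic threshold.

53.1 mg/L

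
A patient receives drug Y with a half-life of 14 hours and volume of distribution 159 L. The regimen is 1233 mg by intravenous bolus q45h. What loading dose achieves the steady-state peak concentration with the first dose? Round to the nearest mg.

f = (1/2)^(45/14) ≈ 0.107747; accumulation ratio R = 1/(1−f) ≈ 1.12076.
Loading dose to hit Cmax,ss on first dose: D_load = D_maint·R ≈ 1233 × 1.12076 ≈ 1381.90 mg.

1382 mg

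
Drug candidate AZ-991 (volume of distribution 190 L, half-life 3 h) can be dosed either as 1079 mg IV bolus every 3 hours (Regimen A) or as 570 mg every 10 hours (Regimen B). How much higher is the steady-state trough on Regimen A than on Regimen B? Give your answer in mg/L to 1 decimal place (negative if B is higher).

Regimen A: f = (1/2)^(3/3) ≈ 0.5000; Cmin,ss = (1079/190)·f/(1−f) ≈ 5.679 mg/L.
Regimen B: f = (1/2)^(10/3) ≈ 0.0992; Cmin,ss = (570/190)·f/(1−f) ≈ 0.330 mg/L.
Difference ≈ 5.679 − 0.330 ≈ 5.349 mg/L.

5.3 mg/L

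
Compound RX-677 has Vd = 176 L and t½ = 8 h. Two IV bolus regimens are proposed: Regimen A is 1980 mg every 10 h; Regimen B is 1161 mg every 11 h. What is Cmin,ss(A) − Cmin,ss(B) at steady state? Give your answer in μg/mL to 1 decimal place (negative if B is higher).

Regimen A: f = (1/2)^(10/8) ≈ 0.4204; Cmin,ss = (1980/176)·f/(1−f) ≈ 8.160 μg/mL.
Regimen B: f = (1/2)^(11/8) ≈ 0.3856; Cmin,ss = (1161/176)·f/(1−f) ≈ 4.140 μg/mL.
Difference ≈ 8.160 − 4.140 ≈ 4.020 μg/mL.

4.0 μg/mL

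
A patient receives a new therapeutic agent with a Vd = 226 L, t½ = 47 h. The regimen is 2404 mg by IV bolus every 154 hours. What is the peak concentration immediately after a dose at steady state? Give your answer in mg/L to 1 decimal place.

τ/t½ = 154/47 ≈ 3.2766, so fraction remaining f = (1/2)^(154/47) ≈ 0.1032.
At steady state, accumulation factor R = 1/(1 − e^(−kτ)) ≈ 1.1151.
Single-dose peak C₀ = D/Vd = 2404/226 ≈ 10.637 mg/L.
Cmax,ss = C₀/(1 − f) ≈ 10.637/0.8968 ≈ 11.861 mg/L.

11.9 mg/L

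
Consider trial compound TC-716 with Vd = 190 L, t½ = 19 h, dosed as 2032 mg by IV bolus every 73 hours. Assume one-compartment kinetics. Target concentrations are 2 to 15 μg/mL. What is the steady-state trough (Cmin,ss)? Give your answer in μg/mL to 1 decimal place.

0.8 μg/mL

Over one 73-h interval, 73/19 ≈ 3.8421 half-lives elapse, leaving f ≈ 0.0697 of each dose.
Accumulation ratio R = 1/(1 − f) ≈ 1/0.9303 ≈ 1.0749.
Single-dose peak C₀ = D/Vd = 2032/190 ≈ 10.695 μg/mL.
Cmax,ss = C₀/(1 − f) ≈ 10.695/0.9303 ≈ 11.496 μg/mL.
One interval later, Cmin,ss = Cmax,ss·e^(−kτ) ≈ 11.496 × 0.0697 ≈ 0.801 μg/mL.
Trough 0.8 μg/mL vs MEC 2 μg/mL: subtherapeutic.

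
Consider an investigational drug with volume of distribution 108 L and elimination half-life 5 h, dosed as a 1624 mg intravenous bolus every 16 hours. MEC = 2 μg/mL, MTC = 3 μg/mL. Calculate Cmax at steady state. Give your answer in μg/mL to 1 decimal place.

k = ln2/t½ = ln2/5 ≈ 0.138629 h⁻¹; fraction remaining f = e^(−kτ) = e^(−0.138629×16) ≈ 0.1088.
Accumulation ratio R = 1/(1 − f) ≈ 1/0.8912 ≈ 1.1221.
Each bolus raises the concentration by D/Vd = 1624/108 ≈ 15.037 μg/mL.
Cmax,ss = C₀/(1 − f) ≈ 15.037/0.8912 ≈ 16.873 μg/mL.
Peak 16.9 μg/mL vs MTC 3 μg/mL: exceeds toxic threshold.

16.9 μg/mL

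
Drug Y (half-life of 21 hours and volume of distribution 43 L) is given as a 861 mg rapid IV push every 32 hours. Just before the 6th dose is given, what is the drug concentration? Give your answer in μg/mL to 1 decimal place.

10.6 μg/mL

f = (1/2)^(τ/t½) = (1/2)^(32/21) ≈ 0.3478.
C₀ = D/Vd = 861/43 ≈ 20.023 μg/mL.
Before the 6th dose, 5 doses have been given. Superposition: Cmin = C₀·(f + f² + … + f^5).
≈ 20.023 × (0.3478 + 0.1210 + 0.0421 + 0.0146 + 0.0051) ≈ 20.023 × 0.5306 ≈ 10.624 μg/mL.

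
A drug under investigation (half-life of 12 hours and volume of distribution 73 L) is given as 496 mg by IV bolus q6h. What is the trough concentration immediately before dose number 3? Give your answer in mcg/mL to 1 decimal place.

f = (1/2)^(τ/t½) = (1/2)^(6/12) ≈ 0.7071.
C₀ = D/Vd = 496/73 ≈ 6.795 mcg/mL.
Before the 3rd dose, 2 doses have been given. Superposition: Cmin = C₀·(f + f²).
≈ 6.795 × (0.7071 + 0.5000) ≈ 6.795 × 1.2071 ≈ 8.202 mcg/mL.

8.2 mcg/mL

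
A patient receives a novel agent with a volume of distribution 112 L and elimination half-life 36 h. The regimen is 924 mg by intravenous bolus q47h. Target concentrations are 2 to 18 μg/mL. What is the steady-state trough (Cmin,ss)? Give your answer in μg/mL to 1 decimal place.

Over one 47-h interval, 47/36 ≈ 1.3056 half-lives elapse, leaving f ≈ 0.4046 of each dose.
Accumulation ratio R = 1/(1 − f) ≈ 1/0.5954 ≈ 1.6795.
Single-dose peak C₀ = D/Vd = 924/112 ≈ 8.250 μg/mL.
Steady-state peak Cmax,ss = C₀·R ≈ 8.250 × 1.6795 ≈ 13.856 μg/mL.
Steady-state trough Cmin,ss = Cmax,ss·f ≈ 13.856 × 0.4046 ≈ 5.606 μg/mL.
Trough 5.6 μg/mL vs MEC 2 μg/mL: adequate.

5.6 μg/mL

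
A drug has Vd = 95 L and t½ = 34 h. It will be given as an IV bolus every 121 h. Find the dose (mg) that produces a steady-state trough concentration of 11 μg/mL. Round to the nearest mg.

11270 mg

τ/t½ = 121/34 ≈ 3.5588, so f = (1/2)^(121/34) ≈ 0.084857.
Cmin,ss = (D/Vd)·f/(1−f), so D = Cmin,ss·Vd·(1−f)/f.
D = 11 × 95 × (1−f)/f ≈ 11 × 95 × 10.78453 ≈ 11269.83 mg.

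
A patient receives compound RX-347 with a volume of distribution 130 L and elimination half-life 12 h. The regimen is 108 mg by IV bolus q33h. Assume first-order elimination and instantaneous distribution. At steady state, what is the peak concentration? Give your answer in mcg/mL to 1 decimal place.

k = ln2/t½ = ln2/12 ≈ 0.057762 h⁻¹; fraction remaining f = e^(−kτ) = e^(−0.057762×33) ≈ 0.1487.
Accumulation ratio R = 1/(1 − f) ≈ 1/0.8513 ≈ 1.1747.
Single-dose peak C₀ = D/Vd = 108/130 ≈ 0.831 mcg/mL.
Steady-state peak Cmax,ss = C₀·R ≈ 0.831 × 1.1747 ≈ 0.976 mcg/mL.

1.0 mcg/mL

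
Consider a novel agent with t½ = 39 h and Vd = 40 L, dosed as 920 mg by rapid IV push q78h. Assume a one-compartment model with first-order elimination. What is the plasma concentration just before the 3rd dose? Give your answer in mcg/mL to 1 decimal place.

f = (1/2)^(τ/t½) = (1/2)^(78/39) ≈ 0.2500.
C₀ = D/Vd = 920/40 ≈ 23.000 mcg/mL.
Before the 3rd dose, 2 doses have been given. Superposition: Cmin = C₀·(f + f²).
≈ 23.000 × (0.2500 + 0.0625) ≈ 23.000 × 0.3125 ≈ 7.188 mcg/mL.

7.2 mcg/mL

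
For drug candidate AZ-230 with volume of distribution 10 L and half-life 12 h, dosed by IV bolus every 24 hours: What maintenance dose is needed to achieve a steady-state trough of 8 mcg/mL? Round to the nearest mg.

τ/t½ = 24/12 ≈ 2, so f = (1/2)^(24/12) ≈ 0.250000.
Cmin,ss = (D/Vd)·f/(1−f), so D = Cmin,ss·Vd·(1−f)/f.
D = 8 × 10 × (1−f)/f ≈ 8 × 10 × 3.00000 ≈ 240.00 mg.

240 mg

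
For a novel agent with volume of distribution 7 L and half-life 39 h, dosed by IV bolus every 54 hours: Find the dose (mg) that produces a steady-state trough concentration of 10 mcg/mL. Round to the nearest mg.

τ/t½ = 54/39 ≈ 1.3846, so f = (1/2)^(54/39) ≈ 0.382992.
Cmin,ss = (D/Vd)·f/(1−f), so D = Cmin,ss·Vd·(1−f)/f.
D = 10 × 7 × (1−f)/f ≈ 10 × 7 × 1.61102 ≈ 112.77 mg.

113 mg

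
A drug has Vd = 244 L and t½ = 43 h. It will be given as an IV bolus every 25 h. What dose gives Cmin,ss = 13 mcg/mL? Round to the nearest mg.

1574 mg

τ/t½ = 25/43 ≈ 0.5814, so f = (1/2)^(25/43) ≈ 0.668317.
Cmin,ss = (D/Vd)·f/(1−f), so D = Cmin,ss·Vd·(1−f)/f.
D = 13 × 244 × (1−f)/f ≈ 13 × 244 × 0.49630 ≈ 1574.26 mg.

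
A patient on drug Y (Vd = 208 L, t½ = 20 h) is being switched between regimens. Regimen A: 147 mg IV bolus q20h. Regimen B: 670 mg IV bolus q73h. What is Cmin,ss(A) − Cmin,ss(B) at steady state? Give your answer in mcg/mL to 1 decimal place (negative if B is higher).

Regimen A: f = (1/2)^(20/20) ≈ 0.5000; Cmin,ss = (147/208)·f/(1−f) ≈ 0.707 mcg/mL.
Regimen B: f = (1/2)^(73/20) ≈ 0.0797; Cmin,ss = (670/208)·f/(1−f) ≈ 0.279 mcg/mL.
Difference ≈ 0.707 − 0.279 ≈ 0.428 mcg/mL.

0.4 mcg/mL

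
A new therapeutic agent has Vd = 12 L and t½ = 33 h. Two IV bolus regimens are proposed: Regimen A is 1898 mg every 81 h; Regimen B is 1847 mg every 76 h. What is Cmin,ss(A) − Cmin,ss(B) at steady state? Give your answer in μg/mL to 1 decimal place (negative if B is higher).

Regimen A: f = (1/2)^(81/33) ≈ 0.1824; Cmin,ss = (1898/12)·f/(1−f) ≈ 35.286 μg/mL.
Regimen B: f = (1/2)^(76/33) ≈ 0.2026; Cmin,ss = (1847/12)·f/(1−f) ≈ 39.106 μg/mL.
Difference ≈ 35.286 − 39.106 ≈ -3.820 μg/mL.

-3.8 μg/mL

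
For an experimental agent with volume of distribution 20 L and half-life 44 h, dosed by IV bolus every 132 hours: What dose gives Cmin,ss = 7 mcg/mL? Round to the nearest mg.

980 mg

τ/t½ = 132/44 ≈ 3, so f = (1/2)^(132/44) ≈ 0.125000.
Cmin,ss = (D/Vd)·f/(1−f), so D = Cmin,ss·Vd·(1−f)/f.
D = 7 × 20 × (1−f)/f ≈ 7 × 20 × 7.00000 ≈ 980.00 mg.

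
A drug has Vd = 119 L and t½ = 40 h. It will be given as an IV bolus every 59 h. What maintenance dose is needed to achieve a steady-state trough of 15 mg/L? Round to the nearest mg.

τ/t½ = 59/40 ≈ 1.475, so f = (1/2)^(59/40) ≈ 0.359733.
Cmin,ss = (D/Vd)·f/(1−f), so D = Cmin,ss·Vd·(1−f)/f.
D = 15 × 119 × (1−f)/f ≈ 15 × 119 × 1.77984 ≈ 3177.01 mg.

3177 mg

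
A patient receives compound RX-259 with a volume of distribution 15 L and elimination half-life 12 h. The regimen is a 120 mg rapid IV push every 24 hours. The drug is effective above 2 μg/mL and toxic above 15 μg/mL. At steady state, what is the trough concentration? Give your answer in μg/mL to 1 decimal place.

2.7 μg/mL

τ = 24 h = 2 half-lives, so f = (1/2)^2 = 0.25.
Accumulation ratio R = 1/(1 − f) = 1/0.75 = 4/3.
Single-dose peak C₀ = D/Vd = 120/15 = 8 μg/mL.
Steady-state peak Cmax,ss = C₀·R = 8 × 4/3 ≈ 10.667 μg/mL.
Steady-state trough Cmin,ss = Cmax,ss·f ≈ 10.667 × 0.25 ≈ 2.667 μg/mL.
Trough 2.7 μg/mL vs MEC 2 μg/mL: adequate.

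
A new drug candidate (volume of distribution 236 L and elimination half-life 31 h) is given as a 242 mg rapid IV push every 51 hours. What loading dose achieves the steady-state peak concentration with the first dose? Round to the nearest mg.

f = (1/2)^(51/31) ≈ 0.319711; accumulation ratio R = 1/(1−f) ≈ 1.46996.
Loading dose to hit Cmax,ss on first dose: D_load = D_maint·R ≈ 242 × 1.46996 ≈ 355.73 mg.

356 mg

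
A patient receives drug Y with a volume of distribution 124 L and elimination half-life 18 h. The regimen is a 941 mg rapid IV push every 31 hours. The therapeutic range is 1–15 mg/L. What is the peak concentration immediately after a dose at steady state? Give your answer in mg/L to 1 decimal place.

Over one 31-h interval, 31/18 ≈ 1.7222 half-lives elapse, leaving f ≈ 0.3031 of each dose.
At steady state, accumulation factor R = 1/(1 − e^(−kτ)) ≈ 1.4349.
Each bolus raises the concentration by D/Vd = 941/124 ≈ 7.589 mg/L.
Cmax,ss = C₀/(1 − f) ≈ 7.589/0.6969 ≈ 10.890 mg/L.
Peak 10.9 mg/L vs MTC 15 mg/L: below toxic threshold.

10.9 mg/L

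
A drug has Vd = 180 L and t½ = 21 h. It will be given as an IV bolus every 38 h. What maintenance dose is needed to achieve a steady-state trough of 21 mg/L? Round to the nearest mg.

9470 mg

τ/t½ = 38/21 ≈ 1.8095, so f = (1/2)^(38/21) ≈ 0.285285.
Cmin,ss = (D/Vd)·f/(1−f), so D = Cmin,ss·Vd·(1−f)/f.
D = 21 × 180 × (1−f)/f ≈ 21 × 180 × 2.50527 ≈ 9469.92 mg.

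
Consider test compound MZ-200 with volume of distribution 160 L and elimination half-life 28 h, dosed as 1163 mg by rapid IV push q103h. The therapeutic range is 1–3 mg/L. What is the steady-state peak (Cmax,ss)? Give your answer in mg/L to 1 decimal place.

τ/t½ = 103/28 ≈ 3.6786, so fraction remaining f = (1/2)^(103/28) ≈ 0.0781.
At steady state, accumulation factor R = 1/(1 − e^(−kτ)) ≈ 1.0847.
Each bolus raises the concentration by D/Vd = 1163/160 ≈ 7.269 mg/L.
Steady-state peak Cmax,ss = C₀·R ≈ 7.269 × 1.0847 ≈ 7.885 mg/L.
Peak 7.9 mg/L vs MTC 3 mg/L: exceeds toxic threshold.

7.9 mg/L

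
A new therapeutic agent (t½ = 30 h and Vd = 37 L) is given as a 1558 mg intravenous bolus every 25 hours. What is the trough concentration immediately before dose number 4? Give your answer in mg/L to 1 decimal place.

f = (1/2)^(τ/t½) = (1/2)^(25/30) ≈ 0.5612.
C₀ = D/Vd = 1558/37 ≈ 42.108 mg/L.
Before the 4th dose, 3 doses have been given. Superposition: Cmin = C₀·(f + f² + … + f^3).
≈ 42.108 × (0.5612 + 0.3149 + 0.1767) ≈ 42.108 × 1.0528 ≈ 44.331 mg/L.

44.3 mg/L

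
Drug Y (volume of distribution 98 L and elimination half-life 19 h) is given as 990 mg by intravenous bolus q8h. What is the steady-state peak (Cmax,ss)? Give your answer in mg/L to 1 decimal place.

τ/t½ = 8/19 ≈ 0.42105, so fraction remaining f = (1/2)^(8/19) ≈ 0.7469.
At steady state, accumulation factor R = 1/(1 − e^(−kτ)) ≈ 3.9510.
Each bolus raises the concentration by D/Vd = 990/98 ≈ 10.102 mg/L.
Steady-state peak Cmax,ss = C₀·R ≈ 10.102 × 3.9510 ≈ 39.913 mg/L.

39.9 mg/L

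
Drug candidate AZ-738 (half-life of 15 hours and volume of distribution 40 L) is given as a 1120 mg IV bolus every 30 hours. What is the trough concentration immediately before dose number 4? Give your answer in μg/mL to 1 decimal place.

9.2 μg/mL

f = (1/2)^(τ/t½) = (1/2)^(30/15) ≈ 0.2500.
C₀ = D/Vd = 1120/40 ≈ 28.000 μg/mL.
Before the 4th dose, 3 doses have been given. Superposition: Cmin = C₀·(f + f² + … + f^3).
≈ 28.000 × (0.2500 + 0.0625 + 0.0156) ≈ 28.000 × 0.3281 ≈ 9.187 μg/mL.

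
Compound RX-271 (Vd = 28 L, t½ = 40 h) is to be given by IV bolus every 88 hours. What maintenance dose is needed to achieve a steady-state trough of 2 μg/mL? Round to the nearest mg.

201 mg

τ/t½ = 88/40 ≈ 2.2, so f = (1/2)^(88/40) ≈ 0.217638.
Cmin,ss = (D/Vd)·f/(1−f), so D = Cmin,ss·Vd·(1−f)/f.
D = 2 × 28 × (1−f)/f ≈ 2 × 28 × 3.59479 ≈ 201.31 mg.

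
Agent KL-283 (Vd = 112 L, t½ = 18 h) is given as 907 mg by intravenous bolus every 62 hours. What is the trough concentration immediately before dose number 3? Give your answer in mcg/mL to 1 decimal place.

f = (1/2)^(τ/t½) = (1/2)^(62/18) ≈ 0.0919.
C₀ = D/Vd = 907/112 ≈ 8.098 mcg/mL.
Before the 3rd dose, 2 doses have been given. Superposition: Cmin = C₀·(f + f²).
≈ 8.098 × (0.0919 + 0.0084) ≈ 8.098 × 0.1003 ≈ 0.812 mcg/mL.

0.8 mcg/mL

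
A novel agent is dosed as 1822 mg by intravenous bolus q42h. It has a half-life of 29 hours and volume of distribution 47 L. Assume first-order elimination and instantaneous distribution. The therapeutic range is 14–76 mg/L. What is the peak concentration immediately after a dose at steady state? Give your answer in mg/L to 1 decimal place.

61.2 mg/L

Over one 42-h interval, 42/29 ≈ 1.4483 half-lives elapse, leaving f ≈ 0.3665 of each dose.
At steady state, accumulation factor R = 1/(1 − e^(−kτ)) ≈ 1.5785.
Each bolus raises the concentration by D/Vd = 1822/47 ≈ 38.766 mg/L.
Cmax,ss = C₀/(1 − f) ≈ 38.766/0.6335 ≈ 61.193 mg/L.
Peak 61.2 mg/L vs MTC 76 mg/L: below toxic threshold.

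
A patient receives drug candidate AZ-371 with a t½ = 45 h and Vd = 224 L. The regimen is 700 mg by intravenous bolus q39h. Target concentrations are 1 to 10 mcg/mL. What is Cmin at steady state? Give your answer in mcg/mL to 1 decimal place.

3.8 mcg/mL

τ/t½ = 39/45 ≈ 0.86667, so fraction remaining f = (1/2)^(39/45) ≈ 0.5484.
At steady state, accumulation factor R = 1/(1 − e^(−kτ)) ≈ 2.2143.
Single-dose peak C₀ = D/Vd = 700/224 ≈ 3.125 mcg/mL.
Cmax,ss = C₀/(1 − f) ≈ 3.125/0.4516 ≈ 6.920 mcg/mL.
One interval later, Cmin,ss = Cmax,ss·e^(−kτ) ≈ 6.920 × 0.5484 ≈ 3.795 mcg/mL.
Trough 3.8 mcg/mL vs MEC 1 mcg/mL: adequate.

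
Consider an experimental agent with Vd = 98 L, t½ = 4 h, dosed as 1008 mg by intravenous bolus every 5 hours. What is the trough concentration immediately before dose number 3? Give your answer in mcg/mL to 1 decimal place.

f = (1/2)^(τ/t½) = (1/2)^(5/4) ≈ 0.4204.
C₀ = D/Vd = 1008/98 ≈ 10.286 mcg/mL.
Before the 3rd dose, 2 doses have been given. Superposition: Cmin = C₀·(f + f²).
≈ 10.286 × (0.4204 + 0.1767) ≈ 10.286 × 0.5971 ≈ 6.142 mcg/mL.

6.1 mcg/mL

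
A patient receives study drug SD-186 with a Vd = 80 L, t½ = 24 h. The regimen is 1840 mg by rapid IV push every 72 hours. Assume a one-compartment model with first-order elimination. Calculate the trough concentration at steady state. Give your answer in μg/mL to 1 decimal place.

3.3 μg/mL

τ = 72 h = 3 half-lives, so f = (1/2)^3 = 0.125.
Accumulation ratio R = 1/(1 − f) = 1/0.875 = 8/7.
Single-dose peak C₀ = D/Vd = 1840/80 = 23 μg/mL.
Steady-state peak Cmax,ss = C₀·R = 23 × 8/7 ≈ 26.286 μg/mL.
Steady-state trough Cmin,ss = Cmax,ss·f ≈ 26.286 × 0.125 ≈ 3.286 μg/mL.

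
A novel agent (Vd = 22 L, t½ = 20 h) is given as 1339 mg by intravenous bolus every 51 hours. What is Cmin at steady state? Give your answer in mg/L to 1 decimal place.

12.5 mg/L

Over one 51-h interval, 51/20 ≈ 2.55 half-lives elapse, leaving f ≈ 0.1708 of each dose.
Each bolus raises the concentration by D/Vd = 1339/22 ≈ 60.864 mg/L.
Steady-state trough Cmin,ss = C₀·f/(1−f) ≈ 60.864 × 0.1708/0.8292 ≈ 12.537 mg/L.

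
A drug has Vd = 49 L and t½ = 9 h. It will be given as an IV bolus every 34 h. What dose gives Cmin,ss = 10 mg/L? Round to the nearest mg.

6231 mg

τ/t½ = 34/9 ≈ 3.7778, so f = (1/2)^(34/9) ≈ 0.072908.
Cmin,ss = (D/Vd)·f/(1−f), so D = Cmin,ss·Vd·(1−f)/f.
D = 10 × 49 × (1−f)/f ≈ 10 × 49 × 12.71592 ≈ 6230.80 mg.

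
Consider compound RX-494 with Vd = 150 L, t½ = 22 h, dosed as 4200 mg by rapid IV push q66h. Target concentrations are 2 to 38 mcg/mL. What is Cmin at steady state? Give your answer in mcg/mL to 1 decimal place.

τ = 66 h = 3 half-lives, so f = (1/2)^3 = 0.125.
At steady state, R = 1/(1 − 0.125) = 8/7.
Single-dose peak C₀ = D/Vd = 4200/150 = 28 mcg/mL.
Steady-state peak Cmax,ss = C₀·R = 28 × 8/7 ≈ 32.000 mcg/mL.
Steady-state trough Cmin,ss = Cmax,ss·f ≈ 32.000 × 0.125 ≈ 4.000 mcg/mL.
Trough 4.0 mcg/mL vs MEC 2 mcg/mL: adequate.

4.0 mcg/mL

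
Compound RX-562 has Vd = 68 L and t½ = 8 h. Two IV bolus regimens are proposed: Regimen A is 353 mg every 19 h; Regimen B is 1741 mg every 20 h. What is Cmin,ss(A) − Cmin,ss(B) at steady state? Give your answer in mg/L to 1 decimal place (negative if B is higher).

Regimen A: f = (1/2)^(19/8) ≈ 0.1928; Cmin,ss = (353/68)·f/(1−f) ≈ 1.240 mg/L.
Regimen B: f = (1/2)^(20/8) ≈ 0.1768; Cmin,ss = (1741/68)·f/(1−f) ≈ 5.499 mg/L.
Difference ≈ 1.240 − 5.499 ≈ -4.259 mg/L.

-4.3 mg/L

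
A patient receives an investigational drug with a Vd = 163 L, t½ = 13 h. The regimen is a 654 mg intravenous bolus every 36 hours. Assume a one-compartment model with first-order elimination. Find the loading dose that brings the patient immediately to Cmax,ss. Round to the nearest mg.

f = (1/2)^(36/13) ≈ 0.146683; accumulation ratio R = 1/(1−f) ≈ 1.17190.
Loading dose to hit Cmax,ss on first dose: D_load = D_maint·R ≈ 654 × 1.17190 ≈ 766.42 mg.

766 mg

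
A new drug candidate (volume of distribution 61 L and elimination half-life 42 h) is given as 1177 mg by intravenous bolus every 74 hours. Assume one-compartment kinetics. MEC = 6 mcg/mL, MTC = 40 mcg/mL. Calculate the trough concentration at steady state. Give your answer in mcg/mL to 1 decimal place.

τ/t½ = 74/42 ≈ 1.7619, so fraction remaining f = (1/2)^(74/42) ≈ 0.2949.
Single-dose peak C₀ = D/Vd = 1177/61 ≈ 19.295 mcg/mL.
Steady-state trough Cmin,ss = C₀·f/(1−f) ≈ 19.295 × 0.2949/0.7051 ≈ 8.070 mcg/mL.
Trough 8.1 mcg/mL vs MEC 6 mcg/mL: adequate.

8.1 mcg/mL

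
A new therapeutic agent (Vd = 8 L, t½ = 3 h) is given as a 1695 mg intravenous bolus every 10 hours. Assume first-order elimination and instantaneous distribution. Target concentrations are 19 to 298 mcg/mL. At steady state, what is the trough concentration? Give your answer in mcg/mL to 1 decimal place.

23.3 mcg/mL

Over one 10-h interval, 10/3 ≈ 3.3333 half-lives elapse, leaving f ≈ 0.0992 of each dose.
At steady state, accumulation factor R = 1/(1 − e^(−kτ)) ≈ 1.1101.
Single-dose peak C₀ = D/Vd = 1695/8 ≈ 211.875 mcg/mL.
Cmax,ss = C₀/(1 − f) ≈ 211.875/0.9008 ≈ 235.208 mcg/mL.
Steady-state trough Cmin,ss = Cmax,ss·f ≈ 235.208 × 0.0992 ≈ 23.333 mcg/mL.
Trough 23.3 mcg/mL vs MEC 19 mcg/mL: adequate.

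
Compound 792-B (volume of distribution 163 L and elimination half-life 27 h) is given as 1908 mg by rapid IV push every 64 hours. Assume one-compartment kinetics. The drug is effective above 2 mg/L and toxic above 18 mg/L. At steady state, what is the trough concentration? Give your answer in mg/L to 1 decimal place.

2.8 mg/L

Over one 64-h interval, 64/27 ≈ 2.3704 half-lives elapse, leaving f ≈ 0.1934 of each dose.
Accumulation ratio R = 1/(1 − f) ≈ 1/0.8066 ≈ 1.2398.
Each bolus raises the concentration by D/Vd = 1908/163 ≈ 11.706 mg/L.
Cmax,ss = C₀/(1 − f) ≈ 11.706/0.8066 ≈ 14.513 mg/L.
One interval later, Cmin,ss = Cmax,ss·e^(−kτ) ≈ 14.513 × 0.1934 ≈ 2.807 mg/L.
Trough 2.8 mg/L vs MEC 2 mg/L: adequate.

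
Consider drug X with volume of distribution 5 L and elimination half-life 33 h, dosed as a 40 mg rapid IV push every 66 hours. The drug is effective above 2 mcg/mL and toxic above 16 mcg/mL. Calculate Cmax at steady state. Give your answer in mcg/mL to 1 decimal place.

10.7 mcg/mL

τ = 66 h = 2 half-lives, so f = (1/2)^2 = 0.25.
At steady state, R = 1/(1 − 0.25) = 4/3.
Single-dose peak C₀ = D/Vd = 40/5 = 8 mcg/mL.
Steady-state peak Cmax,ss = C₀·R = 8 × 4/3 ≈ 10.667 mcg/mL.
Peak 10.7 mcg/mL vs MTC 16 mcg/mL: below toxic threshold.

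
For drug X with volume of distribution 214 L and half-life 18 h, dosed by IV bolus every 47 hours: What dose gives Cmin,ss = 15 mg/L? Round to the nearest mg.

16402 mg

τ/t½ = 47/18 ≈ 2.6111, so f = (1/2)^(47/18) ≈ 0.163673.
Cmin,ss = (D/Vd)·f/(1−f), so D = Cmin,ss·Vd·(1−f)/f.
D = 15 × 214 × (1−f)/f ≈ 15 × 214 × 5.10974 ≈ 16402.27 mg.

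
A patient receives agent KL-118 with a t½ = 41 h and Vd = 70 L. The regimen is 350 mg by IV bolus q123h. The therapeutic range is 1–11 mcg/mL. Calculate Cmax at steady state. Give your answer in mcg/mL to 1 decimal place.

5.7 mcg/mL

The dosing interval is 3 half-lives, so f = 2^(−3) = 0.125.
Accumulation ratio R = 1/(1 − f) = 1/0.875 = 8/7.
Single-dose peak C₀ = D/Vd = 350/70 = 5 mcg/mL.
Steady-state peak Cmax,ss = C₀·R = 5 × 8/7 ≈ 5.714 mcg/mL.
Peak 5.7 mcg/mL vs MTC 11 mcg/mL: below toxic threshold.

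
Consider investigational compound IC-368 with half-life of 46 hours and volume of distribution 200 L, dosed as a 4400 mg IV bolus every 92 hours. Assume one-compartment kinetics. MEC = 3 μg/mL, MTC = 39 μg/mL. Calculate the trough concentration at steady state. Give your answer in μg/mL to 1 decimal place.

7.3 μg/mL

The dosing interval is 2 half-lives, so f = 2^(−2) = 0.25.
At steady state, R = 1/(1 − 0.25) = 4/3.
Single-dose peak C₀ = D/Vd = 4400/200 = 22 μg/mL.
Steady-state peak Cmax,ss = C₀·R = 22 × 4/3 ≈ 29.333 μg/mL.
Steady-state trough Cmin,ss = Cmax,ss·f ≈ 29.333 × 0.25 ≈ 7.333 μg/mL.
Trough 7.3 μg/mL vs MEC 3 μg/mL: adequate.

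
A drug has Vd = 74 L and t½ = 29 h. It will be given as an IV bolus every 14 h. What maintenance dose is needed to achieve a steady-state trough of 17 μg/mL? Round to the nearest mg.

500 mg

τ/t½ = 14/29 ≈ 0.48276, so f = (1/2)^(14/29) ≈ 0.715608.
Cmin,ss = (D/Vd)·f/(1−f), so D = Cmin,ss·Vd·(1−f)/f.
D = 17 × 74 × (1−f)/f ≈ 17 × 74 × 0.39741 ≈ 499.94 mg.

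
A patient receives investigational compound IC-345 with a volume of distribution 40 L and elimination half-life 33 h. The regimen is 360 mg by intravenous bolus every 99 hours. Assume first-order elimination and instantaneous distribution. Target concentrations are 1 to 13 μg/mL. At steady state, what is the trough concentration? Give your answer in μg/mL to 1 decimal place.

τ = 99 h = 3 half-lives, so f = (1/2)^3 = 0.125.
At steady state, R = 1/(1 − 0.125) = 8/7.
Single-dose peak C₀ = D/Vd = 360/40 = 9 μg/mL.
Steady-state peak Cmax,ss = C₀·R = 9 × 8/7 ≈ 10.286 μg/mL.
Steady-state trough Cmin,ss = Cmax,ss·f ≈ 10.286 × 0.125 ≈ 1.286 μg/mL.
Trough 1.3 μg/mL vs MEC 1 μg/mL: adequate.

1.3 μg/mL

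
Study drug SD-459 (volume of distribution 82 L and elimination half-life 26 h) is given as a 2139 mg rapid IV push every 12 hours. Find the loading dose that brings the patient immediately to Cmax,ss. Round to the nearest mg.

7813 mg

f = (1/2)^(12/26) ≈ 0.726211; accumulation ratio R = 1/(1−f) ≈ 3.65245.
Loading dose to hit Cmax,ss on first dose: D_load = D_maint·R ≈ 2139 × 3.65245 ≈ 7812.59 mg.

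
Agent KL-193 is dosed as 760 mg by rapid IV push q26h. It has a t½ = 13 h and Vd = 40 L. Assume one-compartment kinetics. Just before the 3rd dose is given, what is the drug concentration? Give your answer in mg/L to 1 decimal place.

f = (1/2)^(τ/t½) = (1/2)^(26/13) ≈ 0.2500.
C₀ = D/Vd = 760/40 ≈ 19.000 mg/L.
Before the 3rd dose, 2 doses have been given. Superposition: Cmin = C₀·(f + f²).
≈ 19.000 × (0.2500 + 0.0625) ≈ 19.000 × 0.3125 ≈ 5.938 mg/L.

5.9 mg/L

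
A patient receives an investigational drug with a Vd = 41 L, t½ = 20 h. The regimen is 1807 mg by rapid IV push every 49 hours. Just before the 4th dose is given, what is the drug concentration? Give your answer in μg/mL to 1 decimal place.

f = (1/2)^(τ/t½) = (1/2)^(49/20) ≈ 0.1830.
C₀ = D/Vd = 1807/41 ≈ 44.073 μg/mL.
Before the 4th dose, 3 doses have been given. Superposition: Cmin = C₀·(f + f² + … + f^3).
≈ 44.073 × (0.1830 + 0.0335 + 0.0061) ≈ 44.073 × 0.2226 ≈ 9.811 μg/mL.

9.8 μg/mL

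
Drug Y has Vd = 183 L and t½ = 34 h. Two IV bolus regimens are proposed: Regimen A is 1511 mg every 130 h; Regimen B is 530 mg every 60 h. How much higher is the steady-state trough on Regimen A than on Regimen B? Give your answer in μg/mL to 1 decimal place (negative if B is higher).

Regimen A: f = (1/2)^(130/34) ≈ 0.0706; Cmin,ss = (1511/183)·f/(1−f) ≈ 0.627 μg/mL.
Regimen B: f = (1/2)^(60/34) ≈ 0.2943; Cmin,ss = (530/183)·f/(1−f) ≈ 1.208 μg/mL.
Difference ≈ 0.627 − 1.208 ≈ -0.581 μg/mL.

-0.6 μg/mL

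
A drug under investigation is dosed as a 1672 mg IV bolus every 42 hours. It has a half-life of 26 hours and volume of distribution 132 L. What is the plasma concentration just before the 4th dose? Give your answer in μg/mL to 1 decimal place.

5.9 μg/mL

f = (1/2)^(τ/t½) = (1/2)^(42/26) ≈ 0.3264.
C₀ = D/Vd = 1672/132 ≈ 12.667 μg/mL.
Before the 4th dose, 3 doses have been given. Superposition: Cmin = C₀·(f + f² + … + f^3).
≈ 12.667 × (0.3264 + 0.1065 + 0.0348) ≈ 12.667 × 0.4677 ≈ 5.924 μg/mL.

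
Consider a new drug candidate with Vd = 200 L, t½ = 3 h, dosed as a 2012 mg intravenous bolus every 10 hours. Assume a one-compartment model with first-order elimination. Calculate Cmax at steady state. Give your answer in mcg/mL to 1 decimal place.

11.2 mcg/mL

k = ln2/t½ = ln2/3 ≈ 0.231049 h⁻¹; fraction remaining f = e^(−kτ) = e^(−0.231049×10) ≈ 0.0992.
At steady state, accumulation factor R = 1/(1 − e^(−kτ)) ≈ 1.1101.
Each bolus raises the concentration by D/Vd = 2012/200 ≈ 10.060 mcg/mL.
Steady-state peak Cmax,ss = C₀·R ≈ 10.060 × 1.1101 ≈ 11.168 mcg/mL.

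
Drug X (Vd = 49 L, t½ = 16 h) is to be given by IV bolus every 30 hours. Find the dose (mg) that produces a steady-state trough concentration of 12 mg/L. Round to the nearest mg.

τ/t½ = 30/16 ≈ 1.875, so f = (1/2)^(30/16) ≈ 0.272627.
Cmin,ss = (D/Vd)·f/(1−f), so D = Cmin,ss·Vd·(1−f)/f.
D = 12 × 49 × (1−f)/f ≈ 12 × 49 × 2.66802 ≈ 1568.80 mg.

1569 mg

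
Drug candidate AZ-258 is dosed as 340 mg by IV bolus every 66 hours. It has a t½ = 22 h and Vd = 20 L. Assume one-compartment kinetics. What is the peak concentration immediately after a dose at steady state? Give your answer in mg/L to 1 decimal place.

19.4 mg/L

τ = 66 h = 3 half-lives, so f = (1/2)^3 = 0.125.
At steady state, R = 1/(1 − 0.125) = 8/7.
Single-dose peak C₀ = D/Vd = 340/20 = 17 mg/L.
Steady-state peak Cmax,ss = C₀·R = 17 × 8/7 ≈ 19.429 mg/L.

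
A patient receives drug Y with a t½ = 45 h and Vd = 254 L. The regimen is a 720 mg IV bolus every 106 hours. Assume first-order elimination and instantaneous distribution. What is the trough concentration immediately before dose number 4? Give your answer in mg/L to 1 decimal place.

f = (1/2)^(τ/t½) = (1/2)^(106/45) ≈ 0.1954.
C₀ = D/Vd = 720/254 ≈ 2.835 mg/L.
Before the 4th dose, 3 doses have been given. Superposition: Cmin = C₀·(f + f² + … + f^3).
≈ 2.835 × (0.1954 + 0.0382 + 0.0075) ≈ 2.835 × 0.2411 ≈ 0.684 mg/L.

0.7 mg/L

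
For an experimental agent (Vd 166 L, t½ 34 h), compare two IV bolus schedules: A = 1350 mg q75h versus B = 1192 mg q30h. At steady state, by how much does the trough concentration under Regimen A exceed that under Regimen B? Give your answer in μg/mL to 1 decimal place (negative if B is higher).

-6.3 μg/mL

Regimen A: f = (1/2)^(75/34) ≈ 0.2168; Cmin,ss = (1350/166)·f/(1−f) ≈ 2.251 μg/mL.
Regimen B: f = (1/2)^(30/34) ≈ 0.5425; Cmin,ss = (1192/166)·f/(1−f) ≈ 8.515 μg/mL.
Difference ≈ 2.251 − 8.515 ≈ -6.264 μg/mL.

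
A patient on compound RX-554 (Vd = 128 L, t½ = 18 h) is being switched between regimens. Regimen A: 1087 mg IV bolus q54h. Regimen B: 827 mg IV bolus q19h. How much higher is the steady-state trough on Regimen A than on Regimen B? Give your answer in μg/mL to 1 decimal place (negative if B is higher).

-4.8 μg/mL

Regimen A: f = (1/2)^(54/18) ≈ 0.1250; Cmin,ss = (1087/128)·f/(1−f) ≈ 1.213 μg/mL.
Regimen B: f = (1/2)^(19/18) ≈ 0.4811; Cmin,ss = (827/128)·f/(1−f) ≈ 5.990 μg/mL.
Difference ≈ 1.213 − 5.990 ≈ -4.777 μg/mL.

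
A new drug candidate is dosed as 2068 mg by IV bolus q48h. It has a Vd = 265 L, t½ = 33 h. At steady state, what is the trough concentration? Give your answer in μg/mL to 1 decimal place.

4.5 μg/mL

Over one 48-h interval, 48/33 ≈ 1.4545 half-lives elapse, leaving f ≈ 0.3649 of each dose.
At steady state, accumulation factor R = 1/(1 − e^(−kτ)) ≈ 1.5746.
Each bolus raises the concentration by D/Vd = 2068/265 ≈ 7.804 μg/mL.
Cmax,ss = C₀/(1 − f) ≈ 7.804/0.6351 ≈ 12.288 μg/mL.
Steady-state trough Cmin,ss = Cmax,ss·f ≈ 12.288 × 0.3649 ≈ 4.484 μg/mL.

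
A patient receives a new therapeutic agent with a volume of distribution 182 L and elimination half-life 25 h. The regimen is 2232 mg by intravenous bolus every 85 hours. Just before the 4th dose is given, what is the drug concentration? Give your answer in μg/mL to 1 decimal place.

1.3 μg/mL

f = (1/2)^(τ/t½) = (1/2)^(85/25) ≈ 0.0947.
C₀ = D/Vd = 2232/182 ≈ 12.264 μg/mL.
Before the 4th dose, 3 doses have been given. Superposition: Cmin = C₀·(f + f² + … + f^3).
≈ 12.264 × (0.0947 + 0.0090 + 0.0008) ≈ 12.264 × 0.1045 ≈ 1.282 μg/mL.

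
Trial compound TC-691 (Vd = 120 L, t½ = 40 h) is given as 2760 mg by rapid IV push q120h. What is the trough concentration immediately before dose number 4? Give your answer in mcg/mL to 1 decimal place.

3.3 mcg/mL

f = (1/2)^(τ/t½) = (1/2)^(120/40) ≈ 0.1250.
C₀ = D/Vd = 2760/120 ≈ 23.000 mcg/mL.
Before the 4th dose, 3 doses have been given. Superposition: Cmin = C₀·(f + f² + … + f^3).
≈ 23.000 × (0.1250 + 0.0156 + 0.0020) ≈ 23.000 × 0.1426 ≈ 3.280 mcg/mL.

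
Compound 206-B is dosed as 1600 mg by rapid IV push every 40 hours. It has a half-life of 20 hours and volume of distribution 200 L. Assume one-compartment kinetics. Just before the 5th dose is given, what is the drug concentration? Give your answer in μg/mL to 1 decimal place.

f = (1/2)^(τ/t½) = (1/2)^(40/20) ≈ 0.2500.
C₀ = D/Vd = 1600/200 ≈ 8.000 μg/mL.
Before the 5th dose, 4 doses have been given. Superposition: Cmin = C₀·(f + f² + … + f^4).
≈ 8.000 × (0.2500 + 0.0625 + 0.0156 + 0.0039) ≈ 8.000 × 0.3320 ≈ 2.656 μg/mL.

2.7 μg/mL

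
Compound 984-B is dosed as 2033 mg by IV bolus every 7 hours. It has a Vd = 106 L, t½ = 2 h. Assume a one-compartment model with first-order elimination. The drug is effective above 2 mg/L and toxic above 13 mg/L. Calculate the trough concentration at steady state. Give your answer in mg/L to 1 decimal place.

1.9 mg/L

τ/t½ = 7/2 ≈ 3.5, so fraction remaining f = (1/2)^(7/2) ≈ 0.0884.
At steady state, accumulation factor R = 1/(1 − e^(−kτ)) ≈ 1.0970.
Single-dose peak C₀ = D/Vd = 2033/106 ≈ 19.179 mg/L.
Cmax,ss = C₀/(1 − f) ≈ 19.179/0.9116 ≈ 21.039 mg/L.
One interval later, Cmin,ss = Cmax,ss·e^(−kτ) ≈ 21.039 × 0.0884 ≈ 1.860 mg/L.
Trough 1.9 mg/L vs MEC 2 mg/L: subtherapeutic.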